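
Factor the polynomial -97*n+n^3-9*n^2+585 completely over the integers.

By the rational root theorem, n = 13 is a root, so (n-13) is a factor; dividing leaves n^2+4*n-45.
The remaining quadratic factors as (n+9)(n-5).

(n+9)*(n-13)*(n-5)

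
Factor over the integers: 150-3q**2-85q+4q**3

Trying the rational-root candidates, q = 2 is a root, giving the factor (q-2) and quotient 4q**2+5q-75.
The remaining quadratic factors as (4q-15)(q+5).

(4q-15)(q+5)(q-2)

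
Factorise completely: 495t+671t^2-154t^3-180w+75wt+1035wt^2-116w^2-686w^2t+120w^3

Group: 6w(20w^2-111wt-36w+154t^2+99t) + (-t+5)(20w^2-111wt-36w+154t^2+99t); both groups contain (20w^2-111wt-36w+154t^2+99t), so (6w-t+5) is a factor with cofactor 20w^2-111wt-36w+154t^2+99t.
The cofactor groups again: 20w^2-111wt-36w+154t^2+99t = 5w(4w-11t) + (-14t-9)(4w-11t); both groups contain (4w-11t), giving (5w-14t-9)(4w-11t).

(4w-11t)(5w-14t-9)(6w-t+5)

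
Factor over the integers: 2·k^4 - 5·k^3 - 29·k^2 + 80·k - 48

Among the possible rational roots, k = 1 is a root, giving the factor (k - 1) and quotient 2·k^3 - 3·k^2 - 32·k + 48.
Then k = 4 is a root, so (k - 4) divides it; the quotient is 2·k^2 + 5·k - 12.
The remaining quadratic factors as (2·k - 3)(k + 4).

(2·k - 3)·(k + 4)·(k - 1)·(k - 4)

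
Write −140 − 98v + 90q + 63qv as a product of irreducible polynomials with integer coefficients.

Group as (63qv + 90q) + (−98v − 140) = 9q(7v + 10) − 14(7v + 10).
Both groups share the factor (7v + 10).

(7v + 10)(9q − 14)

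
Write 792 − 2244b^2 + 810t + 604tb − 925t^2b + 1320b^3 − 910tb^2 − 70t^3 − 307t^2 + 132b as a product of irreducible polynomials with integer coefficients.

−(14t − 11b + 11)(5t + 10b − 12)(t + 12b + 6)

Group: 5t(−14t^2 − 157tb − 95t + 132b^2 − 66b − 66) + (10b − 12)(−14t^2 − 157tb − 95t + 132b^2 − 66b − 66); both groups contain (−14t^2 − 157tb − 95t + 132b^2 − 66b − 66), so (5t + 10b − 12) is a factor with cofactor −14t^2 − 157tb − 95t + 132b^2 − 66b − 66.
The cofactor groups again: −14t^2 − 157tb − 95t + 132b^2 − 66b − 66 = −14t(t + 12b + 6) + (11b − 11)(t + 12b + 6); both groups contain (t + 12b + 6), giving −(14t − 11b + 11)(t + 12b + 6).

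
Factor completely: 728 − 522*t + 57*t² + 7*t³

Trying the rational-root candidates, t = −14 is a root, so (t + 14) is a factor; dividing leaves 7*t² − 41*t + 52.
The remaining quadratic factors as (7*t − 13)(t − 4).

(7*t − 13)*(t + 14)*(t − 4)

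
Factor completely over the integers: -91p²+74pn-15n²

Group: -13p(7p-3n) + 5n(7p-3n); both groups contain (7p-3n).

-(7p-3n)(13p-5n)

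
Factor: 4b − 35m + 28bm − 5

Group as (28bm + 4b) + (−35m − 5) = 4b(7m + 1) − 5(7m + 1).
Both groups share the factor (7m + 1).

(4b − 5)(7m + 1)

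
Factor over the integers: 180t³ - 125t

5t(6t + 5)(6t - 5)

Factor out 5t, leaving 36t² - 25, which is a difference of two squares.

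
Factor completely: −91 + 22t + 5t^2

Need a pair with product 5·(−91) = −455 and sum 22: that's −13 and 35.
Split the middle term: 5t^2 − 13t + 35t − 91 = t(5t − 13) + 7(5t − 13).

(5t − 13)(t + 7)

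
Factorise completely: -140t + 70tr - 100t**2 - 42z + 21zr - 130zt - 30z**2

-(10z + 10t - 7r + 14)(3z + 10t)

Group: -3z(10z + 10t - 7r + 14) - 10t(10z + 10t - 7r + 14); both groups contain (10z + 10t - 7r + 14).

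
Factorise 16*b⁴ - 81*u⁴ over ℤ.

(2*b + 3*u)*(2*b - 3*u)*(4*b² + 9*u²)

(2*b)⁴ − (3*u)⁴ = ((2*b)² − (3*u)²)((2*b)² + (3*u)²); the first factor splits again, the second (4*b² + 9*u²) is irreducible.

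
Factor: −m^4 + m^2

−m^2*(m + 1)*(m − 1)

Every term has a factor of m^2; factoring it out leaves −m^2 + 1.
Recognize a difference of squares with the parts 1 and m.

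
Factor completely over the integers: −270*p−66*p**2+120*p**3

Pull out the common factor 6*p, then factor the remaining trinomial.

6*p*(4*p+5)*(5*p−9)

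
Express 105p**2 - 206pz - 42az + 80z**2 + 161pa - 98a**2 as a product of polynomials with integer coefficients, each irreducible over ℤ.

Group: 7p(15p - 7a - 8z) + (14a - 10z)(15p - 7a - 8z); both groups contain (15p - 7a - 8z).

(15p - 7a - 8z)(7p + 14a - 10z)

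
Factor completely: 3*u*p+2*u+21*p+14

(3*p+2)*(u+7)

Group as (3*u*p+2*u) + (21*p+14) = u*(3*p+2) + 7*(3*p+2).
Both groups share the factor (3*p+2).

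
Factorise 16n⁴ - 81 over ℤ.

(2n + 3)(2n - 3)(4n² + 9)

Write as (4n²)² − (9)², then factor 4n² - 9 once more.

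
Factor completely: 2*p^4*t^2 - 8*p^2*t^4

2*p^2*t^2*(p + 2*t)*(p - 2*t)

Factor out 2*p^2*t^2, leaving p^2 - 4*t^2, which is a difference of two squares.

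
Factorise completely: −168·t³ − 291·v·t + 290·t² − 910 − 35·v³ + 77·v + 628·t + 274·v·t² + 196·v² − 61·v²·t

−(7·v − 6·t + 14)·(5·v − 7·t − 13)·(v + 4·t − 5)

Group: 5·v·(−7·v² − 22·v·t + 21·v + 24·t² − 86·t + 70) + (−7·t − 13)·(−7·v² − 22·v·t + 21·v + 24·t² − 86·t + 70); both groups contain (−7·v² − 22·v·t + 21·v + 24·t² − 86·t + 70), so (5·v − 7·t − 13) is a factor with cofactor −7·v² − 22·v·t + 21·v + 24·t² − 86·t + 70.
The cofactor groups again: −7·v² − 22·v·t + 21·v + 24·t² − 86·t + 70 = −v·(7·v − 6·t + 14) + (−4·t + 5)·(7·v − 6·t + 14); both groups contain (7·v − 6·t + 14), giving −(v + 4·t − 5)·(7·v − 6·t + 14).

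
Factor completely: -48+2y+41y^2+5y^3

(5y+6)(y+8)(y-1)

Among the possible rational roots, y = -6/5 is a root, so (5y+6) is a factor; dividing leaves y^2+7y-8.
The remaining quadratic factors as (y-1)(y+8).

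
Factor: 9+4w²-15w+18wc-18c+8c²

(4w+2c-3)(w+4c-3)

Group: 4w(w+4c-3) + (2c-3)(w+4c-3); both groups contain (w+4c-3).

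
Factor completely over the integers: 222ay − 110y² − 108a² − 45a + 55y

Group: −12a(9a − 11y) + (10y − 5)(9a − 11y); both groups contain (9a − 11y).

−(12a − 10y + 5)(9a − 11y)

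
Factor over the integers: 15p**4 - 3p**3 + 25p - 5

Group as (15p**4 + 25p) + (-3p**3 - 5) = 5p(3p**3 + 5) - (3p**3 + 5).
Both groups share the factor (3p**3 + 5).

(5p - 1)(3p**3 + 5)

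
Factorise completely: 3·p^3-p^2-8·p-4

(3·p+2)·(p+1)·(p-2)

Among the possible rational roots, p = -1 is a root, giving the factor (p+1) and quotient 3·p^2-4·p-4.
The remaining quadratic factors as (p-2)(3·p+2).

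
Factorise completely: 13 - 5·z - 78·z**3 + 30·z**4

(5·z - 13)·(6·z**3 - 1)

Group as (30·z**4 - 5·z) + (-78·z**3 + 13) = 5·z·(6·z**3 - 1) - 13·(6·z**3 - 1).
Both groups share the factor (6·z**3 - 1).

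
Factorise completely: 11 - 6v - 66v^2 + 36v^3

(6v - 11)(6v^2 - 1)

Group as (36v^3 - 6v) + (-66v^2 + 11) = 6v(6v^2 - 1) - 11(6v^2 - 1).
Both groups share the factor (6v^2 - 1).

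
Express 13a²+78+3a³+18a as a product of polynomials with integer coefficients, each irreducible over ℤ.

Group as (3a³+18a) + (13a²+78) = 3a(a²+6) + 13(a²+6).
Both groups share the factor (a²+6).

(3a+13)(a²+6)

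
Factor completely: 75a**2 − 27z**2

Factor out 3, leaving 25a**2 − 9z**2, which is a difference of two squares.

3(5a + 3z)(5a − 3z)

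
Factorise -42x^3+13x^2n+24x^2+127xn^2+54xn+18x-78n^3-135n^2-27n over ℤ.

Group: 7x(-6x^2+13xn+6x-6n^2-9n) + (13n+3)(-6x^2+13xn+6x-6n^2-9n); both groups contain (-6x^2+13xn+6x-6n^2-9n), so (7x+13n+3) is a factor with cofactor -6x^2+13xn+6x-6n^2-9n.
The cofactor groups again: -6x^2+13xn+6x-6n^2-9n = -2x(3x-2n-3) + 3n(3x-2n-3); both groups contain (3x-2n-3), giving -(2x-3n)(3x-2n-3).

-(3x-2n-3)(2x-3n)(7x+13n+3)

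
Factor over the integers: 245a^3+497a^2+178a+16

(5a+8)(7a+1)(7a+2)

By the rational root theorem, a = −2/7 is a root, giving the factor (7a+2) and quotient 35a^2+61a+8.
The remaining quadratic factors as (7a+1)(5a+8).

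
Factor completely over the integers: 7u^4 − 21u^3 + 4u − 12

Group as (7u^4 + 4u) + (−21u^3 − 12) = u(7u^3 + 4) − 3(7u^3 + 4).
Both groups share the factor (7u^3 + 4).

(u − 3)(7u^3 + 4)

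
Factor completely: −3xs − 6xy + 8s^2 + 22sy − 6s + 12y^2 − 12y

−(3x − 8s − 6y + 6)(s + 2y)

Group: −3x(s + 2y) + (8s + 6y − 6)(s + 2y); both groups contain (s + 2y).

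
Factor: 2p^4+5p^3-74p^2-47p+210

Trying the rational-root candidates, p = 5 is a root, giving the factor (p-5) and quotient 2p^3+15p^2+p-42.
Then p = -7 is a root, so (p+7) divides it; the quotient is 2p^2+p-6.
The remaining quadratic factors as (2p-3)(p+2).

(2p-3)(p+2)(p+7)(p-5)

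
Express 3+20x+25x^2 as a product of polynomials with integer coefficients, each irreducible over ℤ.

Need a pair with product 25·3 = 75 and sum 20: that's 15 and 5.
Split the middle term: 25x^2+15x + 5x+3 = 5x(5x+3) + (5x+3).

(5x+1)(5x+3)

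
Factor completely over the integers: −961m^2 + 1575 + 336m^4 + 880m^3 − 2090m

(3m + 7)(4m + 9)(4m − 5)(7m − 5)

Among the possible rational roots, m = 5/4 is a root, so (4m − 5) is a factor; dividing leaves 84m^3 + 325m^2 + 166m − 315.
Next, m = 5/7 is a root, so (7m − 5) divides it; the quotient is 12m^2 + 55m + 63.
The remaining quadratic factors as (3m + 7)(4m + 9).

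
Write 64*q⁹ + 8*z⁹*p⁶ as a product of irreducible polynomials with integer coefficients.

8*(z³*p² + 2*q³)*(z⁶*p⁴ - 2*z³*q³*p² + 4*q⁶)

Every term has a factor of 8; factoring it out leaves z⁹*p⁶ + 8*q⁹.
Recognize a sum of cubes with the parts z³*p² and 2*q³.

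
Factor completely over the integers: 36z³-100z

4z(3z+5)(3z-5)

Pull out the common factor 4z; 9z²-25 is a difference of squares.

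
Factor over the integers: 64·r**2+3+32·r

Need a pair with product 64·3 = 192 and sum 32: that's 8 and 24.
Split the middle term: 64·r**2+8·r + 24·r+3 = 8·r·(8·r+1) + 3·(8·r+1).

(8·r+1)·(8·r+3)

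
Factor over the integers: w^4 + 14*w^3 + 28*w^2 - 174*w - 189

(w + 1)*(w + 7)*(w + 9)*(w - 3)

By the rational root theorem, w = -7 is a root, so (w + 7) divides it; the quotient is w^3 + 7*w^2 - 21*w - 27.
Continuing, w = -9 is a root, giving the factor (w + 9) and quotient w^2 - 2*w - 3.
The remaining quadratic factors as (w - 3)(w + 1).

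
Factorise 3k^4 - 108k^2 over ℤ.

3k^2(k + 6)(k - 6)

Factor out 3k^2, leaving k^2 - 36, which is a difference of two squares.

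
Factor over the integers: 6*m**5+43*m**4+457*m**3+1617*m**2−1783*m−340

(6*m+1)*(m+5)*(m−1)*(m**2+3*m+68)

By the rational root theorem, m = −1/6 is a root, so (6*m+1) divides it; the quotient is m**4+7*m**3+75*m**2+257*m−340.
Continuing, m = −5 is a root, giving the factor (m+5) and quotient m**3+2*m**2+65*m−68.
Next, m = 1 is a root, giving the factor (m−1) and quotient m**2+3*m+68.
The quadratic m**2+3*m+68 has discriminant −263 < 0 and is irreducible over ℤ.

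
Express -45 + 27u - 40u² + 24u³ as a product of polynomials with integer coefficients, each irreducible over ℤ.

Group as (24u³ + 27u) + (-40u² - 45) = 3u(8u² + 9) - 5(8u² + 9).
Both groups share the factor (8u² + 9).

(3u - 5)(8u² + 9)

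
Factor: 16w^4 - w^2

w^2(4w + 1)(4w - 1)

Every term has a factor of w^2; factoring it out leaves 16w^2 - 1.
Recognize a difference of squares with the parts 4w and 1.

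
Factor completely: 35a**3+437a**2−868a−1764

Among the possible rational roots, a = −14 is a root, giving the factor (a+14) and quotient 35a**2−53a−126.
The remaining quadratic factors as (7a+9)(5a−14).

(5a−14)(7a+9)(a+14)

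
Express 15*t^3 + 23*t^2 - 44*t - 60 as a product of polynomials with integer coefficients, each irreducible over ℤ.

Trying the rational-root candidates, t = 5/3 is a root, so (3*t - 5) divides it; the quotient is 5*t^2 + 16*t + 12.
The remaining quadratic factors as (5*t + 6)(t + 2).

(3*t - 5)*(5*t + 6)*(t + 2)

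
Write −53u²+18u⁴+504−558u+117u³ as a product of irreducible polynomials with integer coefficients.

By the rational root theorem, u = 7/6 is a root, so (6u−7) is a factor; dividing leaves 3u³+23u²+18u−72.
Continuing, u = −3 is a root, so (u+3) is a factor; dividing leaves 3u²+14u−24.
The remaining quadratic factors as (3u−4)(u+6).

(3u−4)(6u−7)(u+3)(u+6)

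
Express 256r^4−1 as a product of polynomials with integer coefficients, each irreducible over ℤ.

(4r+1)(4r−1)(16r^2+1)

Write as (16r^2)² − (1)², then factor 16r^2−1 once more.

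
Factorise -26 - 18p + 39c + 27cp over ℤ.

Group as (27cp + 39c) + (-18p - 26) = 3c(9p + 13) - 2(9p + 13).
Both groups share the factor (9p + 13).

(3c - 2)(9p + 13)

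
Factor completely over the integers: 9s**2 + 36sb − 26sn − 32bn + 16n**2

Group: 9s(s + 4b − 2n) − 8n(s + 4b − 2n); both groups contain (s + 4b − 2n).

(9s − 8n)(s + 4b − 2n)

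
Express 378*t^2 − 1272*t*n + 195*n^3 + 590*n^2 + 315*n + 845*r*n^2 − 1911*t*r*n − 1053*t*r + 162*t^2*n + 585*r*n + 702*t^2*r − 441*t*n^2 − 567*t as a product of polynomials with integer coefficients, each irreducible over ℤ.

Group: 13*r*(54*t^2 − 147*t*n − 81*t + 65*n^2 + 45*n) + (3*n + 7)*(54*t^2 − 147*t*n − 81*t + 65*n^2 + 45*n); both groups contain (54*t^2 − 147*t*n − 81*t + 65*n^2 + 45*n), so (13*r + 3*n + 7) is a factor with cofactor 54*t^2 − 147*t*n − 81*t + 65*n^2 + 45*n.
The cofactor groups again: 54*t^2 − 147*t*n − 81*t + 65*n^2 + 45*n = 6*t*(9*t − 5*n) + (−13*n − 9)*(9*t − 5*n); both groups contain (9*t − 5*n), giving (6*t − 13*n − 9)*(9*t − 5*n).

(6*t − 13*n − 9)*(9*t − 5*n)*(13*r + 3*n + 7)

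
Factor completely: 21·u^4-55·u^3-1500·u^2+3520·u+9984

By the rational root theorem, u = -12/7 is a root, so (7·u+12) is a factor; dividing leaves 3·u^3-13·u^2-192·u+832.
Next, u = 13/3 is a root, so (3·u-13) divides it; the quotient is u^2-64.
The remaining quadratic factors as (u-8)(u+8).

(3·u-13)·(7·u+12)·(u+8)·(u-8)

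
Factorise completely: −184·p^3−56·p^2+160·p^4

Pull out the common factor 8·p^2, then factor the remaining trinomial.

8·p^2·(4·p+1)·(5·p−7)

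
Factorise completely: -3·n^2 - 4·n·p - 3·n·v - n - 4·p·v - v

-(3·n + 4·p + 1)·(n + v)

Group: -n·(3·n + 4·p + 1) - v·(3·n + 4·p + 1); both groups contain (3·n + 4·p + 1).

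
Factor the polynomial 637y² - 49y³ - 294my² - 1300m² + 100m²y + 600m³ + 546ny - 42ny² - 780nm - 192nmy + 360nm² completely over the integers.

Group: 6n(60m² - 32my - 130m - 7y² + 91y) + (10m + 7y)(60m² - 32my - 130m - 7y² + 91y); both groups contain (60m² - 32my - 130m - 7y² + 91y), so (6n + 10m + 7y) is a factor with cofactor 60m² - 32my - 130m - 7y² + 91y.
The cofactor groups again: 60m² - 32my - 130m - 7y² + 91y = 10m(6m + y - 13) - 7y(6m + y - 13); both groups contain (6m + y - 13), giving (10m - 7y)(6m + y - 13).

(6n + 10m + 7y)(10m - 7y)(6m + y - 13)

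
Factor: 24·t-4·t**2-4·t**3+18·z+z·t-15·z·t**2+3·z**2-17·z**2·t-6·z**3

-(3·z+4·t)·(2·z+t+3)·(z+t-2)

Group: z·(-6·z**2-11·z·t-9·z-4·t**2-12·t) + (t-2)·(-6·z**2-11·z·t-9·z-4·t**2-12·t); both groups contain (-6·z**2-11·z·t-9·z-4·t**2-12·t), so (z+t-2) is a factor with cofactor -6·z**2-11·z·t-9·z-4·t**2-12·t.
The cofactor groups again: -6·z**2-11·z·t-9·z-4·t**2-12·t = -2·z·(3·z+4·t) + (-t-3)·(3·z+4·t); both groups contain (3·z+4·t), giving -(2·z+t+3)·(3·z+4·t).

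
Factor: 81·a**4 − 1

Write as (9·a**2)² − (1)², then factor 9·a**2 − 1 once more.

(3·a + 1)·(3·a − 1)·(9·a**2 + 1)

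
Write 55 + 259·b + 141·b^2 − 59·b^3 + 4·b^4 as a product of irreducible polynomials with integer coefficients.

(4·b + 1)·(b + 1)·(b − 11)·(b − 5)

By the rational root theorem, b = −1 is a root, giving the factor (b + 1) and quotient 4·b^3 − 63·b^2 + 204·b + 55.
Continuing, b = −1/4 is a root, giving the factor (4·b + 1) and quotient b^2 − 16·b + 55.
The remaining quadratic factors as (b − 5)(b − 11).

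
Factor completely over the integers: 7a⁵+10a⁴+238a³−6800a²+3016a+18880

(7a+10)(a−2)(a−8)(a²+10a+118)

Among the possible rational roots, a = 2 is a root, giving the factor (a−2) and quotient 7a⁴+24a³+286a²−6228a−9440.
Next, a = 8 is a root, so (a−8) divides it; the quotient is 7a³+80a²+926a+1180.
Next, a = −10/7 is a root, so (7a+10) is a factor; dividing leaves a²+10a+118.
The quadratic a²+10a+118 has discriminant −372 < 0 and is irreducible over ℤ.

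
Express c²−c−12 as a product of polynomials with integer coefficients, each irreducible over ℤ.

Two integers with product −12 and sum −1 are −4 and 3.

(c+3)(c−4)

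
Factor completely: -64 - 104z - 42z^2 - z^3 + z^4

(z + 1)(z + 2)(z + 4)(z - 8)

Testing divisors of the constant over divisors of the leading coefficient, z = -1 is a root, so (z + 1) is a factor; dividing leaves z^3 - 2z^2 - 40z - 64.
Then z = -2 is a root, so (z + 2) is a factor; dividing leaves z^2 - 4z - 32.
The remaining quadratic factors as (z - 8)(z + 4).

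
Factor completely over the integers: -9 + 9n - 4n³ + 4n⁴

Group as (4n⁴ + 9n) + (-4n³ - 9) = n(4n³ + 9) - (4n³ + 9).
Both groups share the factor (4n³ + 9).

(n - 1)(4n³ + 9)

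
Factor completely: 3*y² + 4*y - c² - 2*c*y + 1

Group: -c*(c + 3*y + 1) + (y + 1)*(c + 3*y + 1); both groups contain (c + 3*y + 1).

-(c + 3*y + 1)*(c - y - 1)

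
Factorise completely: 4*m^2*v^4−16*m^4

−4*m^2*(2*m+v^2)*(2*m−v^2)

Factor out 4*m^2 first: what remains is −4*m^2+v^4.
Recognize a difference of squares with the parts v^2 and 2*m.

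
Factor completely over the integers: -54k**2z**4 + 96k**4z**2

6k**2z**2(4k + 3z)(4k - 3z)

Every term has a factor of 6k**2z**2. Then 16k**2 - 9z**2 = (4k)² − (3z)².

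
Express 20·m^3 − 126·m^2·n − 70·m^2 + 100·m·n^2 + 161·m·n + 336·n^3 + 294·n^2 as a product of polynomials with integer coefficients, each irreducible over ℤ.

Group: 2·m·(10·m^2 − 23·m·n − 42·n^2) + (−8·n − 7)·(10·m^2 − 23·m·n − 42·n^2); both groups contain (10·m^2 − 23·m·n − 42·n^2), so (2·m − 8·n − 7) is a factor with cofactor 10·m^2 − 23·m·n − 42·n^2.
The cofactor groups again: 10·m^2 − 23·m·n − 42·n^2 = 5·m·(2·m − 7·n) + 6·n·(2·m − 7·n); both groups contain (2·m − 7·n), giving (5·m + 6·n)·(2·m − 7·n).

(2·m − 7·n)·(2·m − 8·n − 7)·(5·m + 6·n)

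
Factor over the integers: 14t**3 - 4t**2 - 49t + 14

(7t - 2)(2t**2 - 7)

Group as (14t**3 - 49t) + (-4t**2 + 14) = 7t(2t**2 - 7) - 2(2t**2 - 7).
Both groups share the factor (2t**2 - 7).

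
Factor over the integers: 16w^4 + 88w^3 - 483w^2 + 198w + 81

Among the possible rational roots, w = 3 is a root, giving the factor (w - 3) and quotient 16w^3 + 136w^2 - 75w - 27.
Next, w = -9 is a root, so (w + 9) divides it; the quotient is 16w^2 - 8w - 3.
The remaining quadratic factors as (4w + 1)(4w - 3).

(4w + 1)(4w - 3)(w + 9)(w - 3)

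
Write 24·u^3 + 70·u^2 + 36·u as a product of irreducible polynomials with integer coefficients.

Pull out the common factor 2·u, then factor the remaining trinomial.

2·u·(3·u + 2)·(4·u + 9)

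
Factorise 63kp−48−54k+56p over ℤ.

(7p−6)(9k+8)

Group as (63kp−54k) + (56p−48) = 9k(7p−6) + 8(7p−6).
Both groups share the factor (7p−6).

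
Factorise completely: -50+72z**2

2(6z+5)(6z-5)

Every term has a factor of 2. Then 36z**2-25 = (6z)² − (5)².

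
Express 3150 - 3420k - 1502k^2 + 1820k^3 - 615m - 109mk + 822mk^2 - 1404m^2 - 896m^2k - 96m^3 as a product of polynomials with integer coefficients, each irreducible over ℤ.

-(8m - 14k + 15)(m + 10k + 14)(12m + 13k - 15)

Group: 12m(-8m^2 - 66mk - 127m + 140k^2 + 46k - 210) + (13k - 15)(-8m^2 - 66mk - 127m + 140k^2 + 46k - 210); both groups contain (-8m^2 - 66mk - 127m + 140k^2 + 46k - 210), so (12m + 13k - 15) is a factor with cofactor -8m^2 - 66mk - 127m + 140k^2 + 46k - 210.
The cofactor groups again: -8m^2 - 66mk - 127m + 140k^2 + 46k - 210 = -m(8m - 14k + 15) + (-10k - 14)(8m - 14k + 15); both groups contain (8m - 14k + 15), giving -(m + 10k + 14)(8m - 14k + 15).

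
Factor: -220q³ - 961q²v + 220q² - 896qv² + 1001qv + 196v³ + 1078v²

-(11q - 2v - 11)(4q + 7v)(5q + 14v)

Group: 4q(-55q² - 144qv + 55q + 28v² + 154v) + 7v(-55q² - 144qv + 55q + 28v² + 154v); both groups contain (-55q² - 144qv + 55q + 28v² + 154v), so (4q + 7v) is a factor with cofactor -55q² - 144qv + 55q + 28v² + 154v.
The cofactor groups again: -55q² - 144qv + 55q + 28v² + 154v = -5q(11q - 2v - 11) - 14v(11q - 2v - 11); both groups contain (11q - 2v - 11), giving -(5q + 14v)(11q - 2v - 11).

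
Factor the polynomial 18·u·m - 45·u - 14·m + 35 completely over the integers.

Group as (18·u·m - 45·u) + (-14·m + 35) = 9·u·(2·m - 5) - 7·(2·m - 5).
Both groups share the factor (2·m - 5).

(2·m - 5)·(9·u - 7)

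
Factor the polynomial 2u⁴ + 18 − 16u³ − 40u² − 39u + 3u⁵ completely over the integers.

Among the possible rational roots, u = 3 is a root, so (u − 3) divides it; the quotient is 3u⁴ + 11u³ + 17u² + 11u − 6.
Then u = −2 is a root, giving the factor (u + 2) and quotient 3u³ + 5u² + 7u − 3.
Next, u = 1/3 is a root, giving the factor (3u − 1) and quotient u² + 2u + 3.
The quadratic u² + 2u + 3 has discriminant −8 < 0 and is irreducible over ℤ.

(3u − 1)(u + 2)(u − 3)(u² + 2u + 3)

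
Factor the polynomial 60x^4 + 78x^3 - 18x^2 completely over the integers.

6x^2(2x + 3)(5x - 1)

Pull out the common factor 6x^2, then factor the remaining trinomial.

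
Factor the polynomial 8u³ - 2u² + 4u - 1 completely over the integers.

(4u - 1)(2u² + 1)

Group as (8u³ + 4u) + (-2u² - 1) = 4u(2u² + 1) - (2u² + 1).
Both groups share the factor (2u² + 1).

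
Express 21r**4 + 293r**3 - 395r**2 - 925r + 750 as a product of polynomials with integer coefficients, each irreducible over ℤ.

(3r + 5)(7r - 5)(r + 15)(r - 2)

Trying the rational-root candidates, r = 5/7 is a root, so (7r - 5) is a factor; dividing leaves 3r**3 + 44r**2 - 25r - 150.
Continuing, r = -5/3 is a root, giving the factor (3r + 5) and quotient r**2 + 13r - 30.
The remaining quadratic factors as (r - 2)(r + 15).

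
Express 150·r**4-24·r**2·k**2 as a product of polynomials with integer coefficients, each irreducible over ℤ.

6·r**2·(5·r-2·k)·(5·r+2·k)

Pull out the common factor 6·r**2; 25·r**2-4·k**2 is a difference of squares.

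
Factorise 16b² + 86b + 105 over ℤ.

Need a pair with product 16·105 = 1680 and sum 86: that's 56 and 30.
Split the middle term: 16b² + 56b + 30b + 105 = 8b(2b + 7) + 15(2b + 7).

(2b + 7)(8b + 15)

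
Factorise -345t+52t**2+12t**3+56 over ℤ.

Trying the rational-root candidates, t = 1/6 is a root, so (6t-1) is a factor; dividing leaves 2t**2+9t-56.
The remaining quadratic factors as (t+8)(2t-7).

(2t-7)(6t-1)(t+8)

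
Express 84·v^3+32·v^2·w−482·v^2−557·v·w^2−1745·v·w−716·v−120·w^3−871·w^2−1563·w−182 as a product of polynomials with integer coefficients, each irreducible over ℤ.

Group: 3·v·(28·v^2−64·v·w−170·v−15·w^2−107·w−182) + (8·w+1)·(28·v^2−64·v·w−170·v−15·w^2−107·w−182); both groups contain (28·v^2−64·v·w−170·v−15·w^2−107·w−182), so (3·v+8·w+1) is a factor with cofactor 28·v^2−64·v·w−170·v−15·w^2−107·w−182.
The cofactor groups again: 28·v^2−64·v·w−170·v−15·w^2−107·w−182 = 2·v·(14·v+3·w+13) + (−5·w−14)·(14·v+3·w+13); both groups contain (14·v+3·w+13), giving (2·v−5·w−14)·(14·v+3·w+13).

(14·v+3·w+13)·(2·v−5·w−14)·(3·v+8·w+1)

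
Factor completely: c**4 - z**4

(c + z)·(c - z)·(c**2 + z**2)

Write as (c**2)² − (z**2)², then factor c**2 - z**2 once more.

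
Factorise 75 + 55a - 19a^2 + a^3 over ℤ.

By the rational root theorem, a = -1 is a root, giving the factor (a + 1) and quotient a^2 - 20a + 75.
The remaining quadratic factors as (a - 5)(a - 15).

(a + 1)(a - 15)(a - 5)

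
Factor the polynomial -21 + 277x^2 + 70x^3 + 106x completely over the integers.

(2x + 7)(5x + 3)(7x - 1)

Trying the rational-root candidates, x = 1/7 is a root, so (7x - 1) is a factor; dividing leaves 10x^2 + 41x + 21.
The remaining quadratic factors as (5x + 3)(2x + 7).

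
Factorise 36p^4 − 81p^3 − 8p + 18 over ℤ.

(4p − 9)(9p^3 − 2)

Group as (36p^4 − 8p) + (−81p^3 + 18) = 4p(9p^3 − 2) − 9(9p^3 − 2).
Both groups share the factor (9p^3 − 2).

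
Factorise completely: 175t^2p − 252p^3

7p(5t − 6p)(5t + 6p)

Every term has a factor of 7p. Then 25t^2 − 36p^2 = (5t)² − (6p)².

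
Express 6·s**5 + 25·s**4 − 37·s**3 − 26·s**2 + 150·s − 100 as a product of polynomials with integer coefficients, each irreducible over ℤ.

(6·s − 5)·(s + 2)·(s + 5)·(s**2 − 2·s + 2)

By the rational root theorem, s = −2 is a root, giving the factor (s + 2) and quotient 6·s**4 + 13·s**3 − 63·s**2 + 100·s − 50.
Continuing, s = −5 is a root, giving the factor (s + 5) and quotient 6·s**3 − 17·s**2 + 22·s − 10.
Then s = 5/6 is a root, giving the factor (6·s − 5) and quotient s**2 − 2·s + 2.
The quadratic s**2 − 2·s + 2 has discriminant −4 < 0 and is irreducible over ℤ.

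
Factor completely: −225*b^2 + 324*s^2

Factor out 9, leaving 36*s^2 − 25*b^2, which is a difference of two squares.

9*(6*s − 5*b)*(6*s + 5*b)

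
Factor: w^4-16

(w+2)*(w-2)*(w^2+4)

Write as (w^2)² − (4)², then factor w^2-4 once more.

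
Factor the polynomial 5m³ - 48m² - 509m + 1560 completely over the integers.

(5m - 13)(m + 8)(m - 15)

Testing divisors of the constant over divisors of the leading coefficient, m = 15 is a root, so (m - 15) divides it; the quotient is 5m² + 27m - 104.
The remaining quadratic factors as (m + 8)(5m - 13).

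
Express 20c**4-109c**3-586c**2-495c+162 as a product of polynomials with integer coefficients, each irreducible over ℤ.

Trying the rational-root candidates, c = -2 is a root, so (c+2) divides it; the quotient is 20c**3-149c**2-288c+81.
Then c = 9 is a root, so (c-9) divides it; the quotient is 20c**2+31c-9.
The remaining quadratic factors as (4c-1)(5c+9).

(4c-1)(5c+9)(c+2)(c-9)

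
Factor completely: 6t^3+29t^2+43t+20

(2t+5)(3t+4)(t+1)

Trying the rational-root candidates, t = -1 is a root, giving the factor (t+1) and quotient 6t^2+23t+20.
The remaining quadratic factors as (2t+5)(3t+4).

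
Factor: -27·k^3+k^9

Factor out k^3 first: what remains is k^6-27.
Recognize a difference of cubes with the parts k^2 and 3.

k^3·(k^2-3)·(k^4+3·k^2+9)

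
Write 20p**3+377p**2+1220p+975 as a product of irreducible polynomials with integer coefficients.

Among the possible rational roots, p = −5/4 is a root, so (4p+5) is a factor; dividing leaves 5p**2+88p+195.
The remaining quadratic factors as (5p+13)(p+15).

(4p+5)(5p+13)(p+15)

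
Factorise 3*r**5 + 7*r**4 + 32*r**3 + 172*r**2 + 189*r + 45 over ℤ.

Testing divisors of the constant over divisors of the leading coefficient, r = -1 is a root, giving the factor (r + 1) and quotient 3*r**4 + 4*r**3 + 28*r**2 + 144*r + 45.
Then r = -1/3 is a root, giving the factor (3*r + 1) and quotient r**3 + r**2 + 9*r + 45.
Next, r = -3 is a root, so (r + 3) divides it; the quotient is r**2 - 2*r + 15.
The quadratic r**2 - 2*r + 15 has discriminant -56 < 0 and is irreducible over ℤ.

(3*r + 1)*(r + 1)*(r + 3)*(r**2 - 2*r + 15)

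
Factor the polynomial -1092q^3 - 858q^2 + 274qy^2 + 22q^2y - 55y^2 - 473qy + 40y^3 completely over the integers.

Group: 13q(-84q^2 + 34qy - 66q + 8y^2 - 11y) + 5y(-84q^2 + 34qy - 66q + 8y^2 - 11y); both groups contain (-84q^2 + 34qy - 66q + 8y^2 - 11y), so (13q + 5y) is a factor with cofactor -84q^2 + 34qy - 66q + 8y^2 - 11y.
The cofactor groups again: -84q^2 + 34qy - 66q + 8y^2 - 11y = -6q(14q - 8y + 11) - y(14q - 8y + 11); both groups contain (14q - 8y + 11), giving -(6q + y)(14q - 8y + 11).

-(13q + 5y)(14q - 8y + 11)(6q + y)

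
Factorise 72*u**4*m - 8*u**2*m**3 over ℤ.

8*m*u**2*(3*u - m)*(3*u + m)

Factor out 8*u**2*m, leaving 9*u**2 - m**2, which is a difference of two squares.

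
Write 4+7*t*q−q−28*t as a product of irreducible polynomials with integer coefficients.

Group as (7*t*q−28*t) + (−q+4) = 7*t*(q−4) − (q−4).
Both groups share the factor (q−4).

(7*t−1)*(q−4)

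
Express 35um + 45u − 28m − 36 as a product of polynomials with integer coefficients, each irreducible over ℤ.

(5u − 4)(7m + 9)

Group as (35um + 45u) + (−28m − 36) = 5u(7m + 9) − 4(7m + 9).
Both groups share the factor (7m + 9).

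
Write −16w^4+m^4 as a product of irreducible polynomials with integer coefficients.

(m+2w)(m−2w)(m^2+4w^2)

(m)⁴ − (2w)⁴ = ((m)² − (2w)²)((m)² + (2w)²); the first factor splits again, the second (m^2+4w^2) is irreducible.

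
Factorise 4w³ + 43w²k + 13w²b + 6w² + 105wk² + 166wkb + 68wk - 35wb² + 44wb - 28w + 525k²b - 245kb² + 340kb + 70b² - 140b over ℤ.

(4w + 15k - 7b + 14)(w + 5b)(w + 7k - 2)

Group: w(4w² + 43wk - 7wb + 6w + 105k² - 49kb + 68k + 14b - 28) + 5b(4w² + 43wk - 7wb + 6w + 105k² - 49kb + 68k + 14b - 28); both groups contain (4w² + 43wk - 7wb + 6w + 105k² - 49kb + 68k + 14b - 28), so (w + 5b) is a factor with cofactor 4w² + 43wk - 7wb + 6w + 105k² - 49kb + 68k + 14b - 28.
The cofactor groups again: 4w² + 43wk - 7wb + 6w + 105k² - 49kb + 68k + 14b - 28 = w(4w + 15k - 7b + 14) + (7k - 2)(4w + 15k - 7b + 14); both groups contain (4w + 15k - 7b + 14), giving (w + 7k - 2)(4w + 15k - 7b + 14).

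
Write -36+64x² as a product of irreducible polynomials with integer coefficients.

Pull out the common factor 4; 16x²-9 is a difference of squares.

4(4x+3)(4x-3)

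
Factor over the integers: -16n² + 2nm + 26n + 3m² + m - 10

Group: -2n(8n + 3m - 5) + (m + 2)(8n + 3m - 5); both groups contain (8n + 3m - 5).

-(2n - m - 2)(8n + 3m - 5)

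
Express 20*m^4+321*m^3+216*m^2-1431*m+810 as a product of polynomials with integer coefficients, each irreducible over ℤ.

(4*m-3)*(5*m-6)*(m+15)*(m+3)

Among the possible rational roots, m = 6/5 is a root, so (5*m-6) divides it; the quotient is 4*m^3+69*m^2+126*m-135.
Next, m = -3 is a root, so (m+3) divides it; the quotient is 4*m^2+57*m-45.
The remaining quadratic factors as (4*m-3)(m+15).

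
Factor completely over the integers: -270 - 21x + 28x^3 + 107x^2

(4x + 9)(7x - 10)(x + 3)

By the rational root theorem, x = 10/7 is a root, so (7x - 10) divides it; the quotient is 4x^2 + 21x + 27.
The remaining quadratic factors as (4x + 9)(x + 3).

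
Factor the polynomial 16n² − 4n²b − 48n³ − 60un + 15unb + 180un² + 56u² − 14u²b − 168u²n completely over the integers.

Group: 2u(−84un − 7ub + 28u + 48n² + 4nb − 16n) − n(−84un − 7ub + 28u + 48n² + 4nb − 16n); both groups contain (−84un − 7ub + 28u + 48n² + 4nb − 16n), so (2u − n) is a factor with cofactor −84un − 7ub + 28u + 48n² + 4nb − 16n.
The cofactor groups again: −84un − 7ub + 28u + 48n² + 4nb − 16n = −7u(12n + b − 4) + 4n(12n + b − 4); both groups contain (12n + b − 4), giving −(7u − 4n)(12n + b − 4).

−(7u − 4n)(2u − n)(12n + b − 4)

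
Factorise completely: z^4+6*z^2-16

(z^2+8)*(z^2-2)

Substitute u = z^2 to get a quadratic in u, then factor.
z^2-2 is irreducible over ℤ (2 is not a perfect square).
z^2+8 is irreducible over ℤ (always positive, so no real roots).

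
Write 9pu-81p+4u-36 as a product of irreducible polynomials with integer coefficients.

Group as (9pu-81p) + (4u-36) = 9p(u-9) + 4(u-9).
Both groups share the factor (u-9).

(9p+4)(u-9)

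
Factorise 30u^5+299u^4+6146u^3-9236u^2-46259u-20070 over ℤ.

Testing divisors of the constant over divisors of the leading coefficient, u = -1/2 is a root, so (2u+1) divides it; the quotient is 15u^4+142u^3+3002u^2-6119u-20070.
Next, u = -9/5 is a root, so (5u+9) divides it; the quotient is 3u^3+23u^2+559u-2230.
Continuing, u = 10/3 is a root, so (3u-10) divides it; the quotient is u^2+11u+223.
The quadratic u^2+11u+223 has discriminant -771 < 0 and is irreducible over ℤ.

(2u+1)(3u-10)(5u+9)(u^2+11u+223)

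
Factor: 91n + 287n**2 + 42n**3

Pull out the common factor 7n, then factor the remaining trinomial.

7n(2n + 13)(3n + 1)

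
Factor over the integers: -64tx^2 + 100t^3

4t(5t + 4x)(5t - 4x)

Every term has a factor of 4t. Then 25t^2 - 16x^2 = (5t)² − (4x)².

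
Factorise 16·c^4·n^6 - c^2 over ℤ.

Pull out the common factor c^2, leaving 16·c^2·n^6 - 1.
Recognize a difference of squares with the parts 4·c·n^3 and 1.

c^2·(4·c·n^3 + 1)·(4·c·n^3 - 1)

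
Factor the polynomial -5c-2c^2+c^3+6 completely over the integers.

(c+2)(c-1)(c-3)

Testing divisors of the constant over divisors of the leading coefficient, c = 3 is a root, so (c-3) is a factor; dividing leaves c^2+c-2.
The remaining quadratic factors as (c+2)(c-1).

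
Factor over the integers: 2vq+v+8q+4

Group as (2vq+v) + (8q+4) = v(2q+1) + 4(2q+1).
Both groups share the factor (2q+1).

(2q+1)(v+4)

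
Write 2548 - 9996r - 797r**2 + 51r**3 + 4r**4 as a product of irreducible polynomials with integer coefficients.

Testing divisors of the constant over divisors of the leading coefficient, r = 1/4 is a root, so (4r - 1) divides it; the quotient is r**3 + 13r**2 - 196r - 2548.
Then r = 14 is a root, so (r - 14) is a factor; dividing leaves r**2 + 27r + 182.
The remaining quadratic factors as (r + 14)(r + 13).

(4r - 1)(r + 13)(r + 14)(r - 14)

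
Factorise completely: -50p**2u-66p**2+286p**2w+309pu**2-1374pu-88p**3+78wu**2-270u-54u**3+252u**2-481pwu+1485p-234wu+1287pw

Group: 2p(-44p**2+143pw-91pu+165p-26wu+18u**2-30u) + (-3u+9)(-44p**2+143pw-91pu+165p-26wu+18u**2-30u); both groups contain (-44p**2+143pw-91pu+165p-26wu+18u**2-30u), so (2p-3u+9) is a factor with cofactor -44p**2+143pw-91pu+165p-26wu+18u**2-30u.
The cofactor groups again: -44p**2+143pw-91pu+165p-26wu+18u**2-30u = -11p(4p-13w+9u-15) + 2u(4p-13w+9u-15); both groups contain (4p-13w+9u-15), giving -(11p-2u)(4p-13w+9u-15).

-(11p-2u)(2p-3u+9)(4p-13w+9u-15)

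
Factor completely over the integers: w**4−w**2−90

Substitute u = w**2 to get a quadratic in u, then factor.
w**2−10 is irreducible over ℤ (10 is not a perfect square).
w**2+9 is irreducible over ℤ (sum of squares).

(w**2+9)(w**2−10)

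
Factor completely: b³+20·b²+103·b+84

By the rational root theorem, b = −1 is a root, so (b+1) divides it; the quotient is b²+19·b+84.
The remaining quadratic factors as (b+12)(b+7).

(b+1)·(b+12)·(b+7)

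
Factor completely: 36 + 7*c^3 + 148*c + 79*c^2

Among the possible rational roots, c = -9 is a root, giving the factor (c + 9) and quotient 7*c^2 + 16*c + 4.
The remaining quadratic factors as (c + 2)(7*c + 2).

(7*c + 2)*(c + 2)*(c + 9)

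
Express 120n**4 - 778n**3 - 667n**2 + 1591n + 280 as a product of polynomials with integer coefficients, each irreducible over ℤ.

(4n - 5)(5n + 8)(6n + 1)(n - 7)

Trying the rational-root candidates, n = -1/6 is a root, so (6n + 1) divides it; the quotient is 20n**3 - 133n**2 - 89n + 280.
Then n = 5/4 is a root, so (4n - 5) divides it; the quotient is 5n**2 - 27n - 56.
The remaining quadratic factors as (5n + 8)(n - 7).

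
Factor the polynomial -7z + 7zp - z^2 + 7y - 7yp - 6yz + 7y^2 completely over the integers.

(7y + z - 7p + 7)(y - z)

Group: y(7y + z - 7p + 7) - z(7y + z - 7p + 7); both groups contain (7y + z - 7p + 7).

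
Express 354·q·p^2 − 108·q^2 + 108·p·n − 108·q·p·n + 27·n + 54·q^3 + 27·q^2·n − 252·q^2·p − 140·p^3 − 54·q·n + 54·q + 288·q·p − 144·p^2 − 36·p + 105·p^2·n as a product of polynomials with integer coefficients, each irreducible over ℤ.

(3·q − 5·p − 3)·(3·q − 7·p − 3)·(6·q − 4·p + 3·n)

Group: 3·q·(18·q^2 − 54·q·p + 9·q·n − 18·q + 28·p^2 − 21·p·n + 12·p − 9·n) + (−5·p − 3)·(18·q^2 − 54·q·p + 9·q·n − 18·q + 28·p^2 − 21·p·n + 12·p − 9·n); both groups contain (18·q^2 − 54·q·p + 9·q·n − 18·q + 28·p^2 − 21·p·n + 12·p − 9·n), so (3·q − 5·p − 3) is a factor with cofactor 18·q^2 − 54·q·p + 9·q·n − 18·q + 28·p^2 − 21·p·n + 12·p − 9·n.
The cofactor groups again: 18·q^2 − 54·q·p + 9·q·n − 18·q + 28·p^2 − 21·p·n + 12·p − 9·n = 6·q·(3·q − 7·p − 3) + (−4·p + 3·n)·(3·q − 7·p − 3); both groups contain (3·q − 7·p − 3), giving (6·q − 4·p + 3·n)·(3·q − 7·p − 3).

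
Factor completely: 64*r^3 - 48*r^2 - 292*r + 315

(4*r + 9)*(4*r - 5)*(4*r - 7)

Among the possible rational roots, r = -9/4 is a root, giving the factor (4*r + 9) and quotient 16*r^2 - 48*r + 35.
The remaining quadratic factors as (4*r - 5)(4*r - 7).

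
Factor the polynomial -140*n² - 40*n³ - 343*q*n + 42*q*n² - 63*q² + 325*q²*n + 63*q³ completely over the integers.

Group: q*(63*q² + 10*q*n - 63*q - 8*n² - 28*n) + 5*n*(63*q² + 10*q*n - 63*q - 8*n² - 28*n); both groups contain (63*q² + 10*q*n - 63*q - 8*n² - 28*n), so (q + 5*n) is a factor with cofactor 63*q² + 10*q*n - 63*q - 8*n² - 28*n.
The cofactor groups again: 63*q² + 10*q*n - 63*q - 8*n² - 28*n = 7*q*(9*q + 4*n) + (-2*n - 7)*(9*q + 4*n); both groups contain (9*q + 4*n), giving (7*q - 2*n - 7)*(9*q + 4*n).

(7*q - 2*n - 7)*(9*q + 4*n)*(q + 5*n)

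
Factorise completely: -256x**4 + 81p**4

Difference of squares twice: with A = 3p and B = 4x, A⁴ − B⁴ = (A² − B²)(A² + B²), and A² − B² factors again.

(3p + 4x)(3p - 4x)(9p**2 + 16x**2)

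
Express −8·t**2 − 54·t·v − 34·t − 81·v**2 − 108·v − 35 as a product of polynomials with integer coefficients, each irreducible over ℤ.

Group: −2·t·(4·t + 9·v + 7) + (−9·v − 5)·(4·t + 9·v + 7); both groups contain (4·t + 9·v + 7).

−(2·t + 9·v + 5)·(4·t + 9·v + 7)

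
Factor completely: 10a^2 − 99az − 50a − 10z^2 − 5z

(10a + z)(a − 10z − 5)

Group: a(10a + z) + (−10z − 5)(10a + z); both groups contain (10a + z).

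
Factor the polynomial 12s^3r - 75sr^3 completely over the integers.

3rs(2s - 5r)(2s + 5r)

Pull out the common factor 3sr; 4s^2 - 25r^2 is a difference of squares.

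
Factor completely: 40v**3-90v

Pull out the common factor 10v; 4v**2-9 is a difference of squares.

10v(2v+3)(2v-3)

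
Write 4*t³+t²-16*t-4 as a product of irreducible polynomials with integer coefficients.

Testing divisors of the constant over divisors of the leading coefficient, t = -2 is a root, so (t+2) is a factor; dividing leaves 4*t²-7*t-2.
The remaining quadratic factors as (4*t+1)(t-2).

(4*t+1)*(t+2)*(t-2)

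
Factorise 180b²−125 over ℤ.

5(6b+5)(6b−5)

Every term has a factor of 5. Then 36b²−25 = (6b)² − (5)².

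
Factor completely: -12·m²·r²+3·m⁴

Every term has a factor of 3·m². Then m²-4·r² = (m)² − (2·r)².

3·m²·(m+2·r)·(m-2·r)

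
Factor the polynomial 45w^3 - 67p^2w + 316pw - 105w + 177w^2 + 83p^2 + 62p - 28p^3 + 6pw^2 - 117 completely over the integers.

Group: 4p(-7p^2 - 22pw - 2p - 15w^2 + 6w + 9) + (-3w - 13)(-7p^2 - 22pw - 2p - 15w^2 + 6w + 9); both groups contain (-7p^2 - 22pw - 2p - 15w^2 + 6w + 9), so (4p - 3w - 13) is a factor with cofactor -7p^2 - 22pw - 2p - 15w^2 + 6w + 9.
The cofactor groups again: -7p^2 - 22pw - 2p - 15w^2 + 6w + 9 = -p(7p + 15w + 9) + (-w + 1)(7p + 15w + 9); both groups contain (7p + 15w + 9), giving -(p + w - 1)(7p + 15w + 9).

-(4p - 3w - 13)(7p + 15w + 9)(p + w - 1)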